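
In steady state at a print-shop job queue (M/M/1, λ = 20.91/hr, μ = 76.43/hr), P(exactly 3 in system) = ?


ρ = 20.91/76.43 = 0.2736
P_n = (1−ρ)·ρ^n = (1 − 0.2736)·0.2736^3 = 0.7264·0.020477 = 0.014875

Final: 0.014875


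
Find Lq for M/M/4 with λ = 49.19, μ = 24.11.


a = λ/μ = 2.0402; ρ = a/4 = 0.5101
P₀ = 0.124837
Lq = P₀·a^c·ρ / (c!·(1−ρ)²) = 0.124837·17.32680·0.5101/(24·0.24004)
= 0.19150

Final: 0.19150


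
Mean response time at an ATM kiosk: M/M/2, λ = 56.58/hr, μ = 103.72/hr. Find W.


a = 0.5455; ρ = 0.2728; P₀ = 0.571396
Lq = P₀·a^c·ρ/(c!(1−ρ)²) = 0.04384
Wq = Lq/λ = 0.04384/56.58 = 0.0007749 hr
W = Wq + 1/μ = 0.0007749 + 0.009641 = 0.01042 hr

Final: 0.01042 hr


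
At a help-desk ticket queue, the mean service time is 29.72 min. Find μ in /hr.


μ = 1/(service time) in consistent units.
1 hour = 60 min, so μ = 60/29.72 = 2.0188 per hour

Final: 2.0188 /hr


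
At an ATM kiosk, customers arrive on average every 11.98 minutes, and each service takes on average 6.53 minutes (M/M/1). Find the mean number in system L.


λ = 60/11.98 = 5.0083 /hr
μ = 60/6.53 = 9.1884 /hr
ρ = λ/μ = 5.0083/9.1884 = 0.5451
L = ρ/(1−ρ) = 0.5451/0.4549 = 1.1982

Final: 1.1982


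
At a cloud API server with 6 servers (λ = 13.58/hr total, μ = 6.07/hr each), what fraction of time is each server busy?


ρ = λ/(cμ) = 13.58/(6·6.07) = 13.58/36.42 = 0.3729

Final: 0.3729


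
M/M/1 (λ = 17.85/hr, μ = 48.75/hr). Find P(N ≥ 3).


ρ = 17.85/48.75 = 0.3662
P(N ≥ n) = ρ^n = 0.3662^3 = 0.049090

Final: 0.049090


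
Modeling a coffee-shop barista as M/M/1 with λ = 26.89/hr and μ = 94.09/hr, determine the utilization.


ρ = λ/μ = 26.89/94.09 = 0.2858

Final: 0.2858


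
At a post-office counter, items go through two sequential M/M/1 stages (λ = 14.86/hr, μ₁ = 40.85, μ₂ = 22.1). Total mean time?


Each node sees arrival rate λ = 14.86/hr (tandem ⇒ throughput preserved).
W₁ = 1/(μ₁−λ) = 1/(40.85−14.86) = 0.03848 hr
W₂ = 1/(μ₂−λ) = 1/(22.1−14.86) = 0.13812 hr
W_total = W₁ + W₂ = 0.03848 + 0.13812 = 0.17660 hr

Final: 0.17660 hr


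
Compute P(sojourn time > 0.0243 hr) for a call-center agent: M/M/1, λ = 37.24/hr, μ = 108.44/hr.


W ~ Exponential(μ−λ) for M/M/1.
μ − λ = 108.44 − 37.24 = 71.2000
P(W > t) = e^{−(μ−λ)t} = e^{−1.7302} = 0.177256

Final: 0.177256


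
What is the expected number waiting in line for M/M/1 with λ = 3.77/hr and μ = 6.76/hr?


ρ = 3.77/6.76 = 0.5577
Lq = ρ²/(1−ρ) = 0.3110/0.4423 = 0.7032

Final: 0.7032


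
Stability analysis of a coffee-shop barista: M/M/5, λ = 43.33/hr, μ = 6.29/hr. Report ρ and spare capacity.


Total capacity cμ = 5·6.29 = 31.45/hr
ρ = λ/(cμ) = 43.33/31.45 = 1.3777
Stable ⇔ ρ < 1: NO
Spare capacity = cμ − λ = 31.45 − 43.33 = -11.88/hr

Final: ρ = 1.3777; unstable; margin = -11.88/hr


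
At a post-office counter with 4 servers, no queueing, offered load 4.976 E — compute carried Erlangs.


B(4,4.976) = 0.396442 (Erlang-B)
Carried load = a(1 − B) = 4.976·(1 − 0.396442) = 4.976·0.603558 = 3.0033 E

Final: 3.0033 Erlangs


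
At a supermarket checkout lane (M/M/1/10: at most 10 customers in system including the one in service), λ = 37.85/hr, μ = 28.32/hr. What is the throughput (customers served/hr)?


ρ = 1.3365; P_K = (1−ρ)ρ^10/(1−ρ^11) = 0.262587
λ_eff = λ(1 − P_K) = 37.85·(1 − 0.262587) = 37.85·0.737413 = 27.9111 /hr

Final: 27.9111 /hr


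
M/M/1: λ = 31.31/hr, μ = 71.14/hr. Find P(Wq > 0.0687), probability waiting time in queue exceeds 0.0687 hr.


ρ = 31.31/71.14 = 0.4401
P(Wq > t) = ρ·e^{−(μ−λ)t} = 0.4401·e^{−2.7363}
= 0.4401·0.064808 = 0.028523

Final: 0.028523


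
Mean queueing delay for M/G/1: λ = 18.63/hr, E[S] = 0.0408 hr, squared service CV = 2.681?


ρ = λ·E[S] = 18.63·0.0408 = 0.7601
E[S²] = E[S]²(1+C_s²) = 0.0408²·(1+2.681) = 0.006128
Wq = λ·E[S²]/(2(1−ρ)) = 18.63·0.006128/(2·0.2399) = 0.23793 hr

Final: 0.23793 hr


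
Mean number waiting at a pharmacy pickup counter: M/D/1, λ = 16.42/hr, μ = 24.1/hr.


ρ = 16.42/24.1 = 0.6813
M/D/1: Lq = ρ²/(2(1−ρ)) = 0.4642/(2·0.3187) = 0.72835

Final: 0.72835


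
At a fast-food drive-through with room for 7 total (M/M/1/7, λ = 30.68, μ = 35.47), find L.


ρ = 30.68/35.47 = 0.8650
L = ρ[1 − (K+1)ρ^K + Kρ^(K+1)] / [(1−ρ)(1−ρ^(K+1))]
Numerator: 0.8650·(1 − 8·0.362209 + 7·0.313295) = 0.255502
Denominator: (0.1350)·(0.686705) = 0.092735
L = 0.255502/0.092735 = 2.7552

Final: 2.7552


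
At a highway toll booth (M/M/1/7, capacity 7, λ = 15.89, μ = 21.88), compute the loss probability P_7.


ρ = λ/μ = 15.89/21.88 = 0.7262
P_K = (1−ρ)ρ^K/(1−ρ^(K+1)) = (0.2738·0.106546)/(1 − 0.077377)
= 0.029169/0.922623 = 0.031615

Final: 0.031615


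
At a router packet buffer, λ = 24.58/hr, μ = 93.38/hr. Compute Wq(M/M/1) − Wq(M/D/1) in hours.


ρ = 24.58/93.38 = 0.2632
Wq(M/M/1) = ρ/(μ−λ) = 0.2632/68.80 = 0.003826 hr
Wq(M/D/1) = ρ/(2(μ−λ)) = 0.001913 hr
Savings = 0.003826 − 0.001913 = 0.001913 hr

Final: 0.001913 hr


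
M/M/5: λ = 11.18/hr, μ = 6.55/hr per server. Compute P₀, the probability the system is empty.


a = λ/μ = 11.18/6.55 = 1.7069; ρ = a/c = 0.3414
Σ_{k=0}^{4} a^k/k! (terms k=0..4) = 1.00000 + 1.70687 + 1.45670 + 0.82880 + 0.35366 = 5.34604
Tail: a^5/(5!(1−ρ)) = 14.48780/(120·0.6586) = 0.18331
P₀ = 1/(5.34604 + 0.18331) = 1/5.52935 = 0.180853

Final: 0.180853


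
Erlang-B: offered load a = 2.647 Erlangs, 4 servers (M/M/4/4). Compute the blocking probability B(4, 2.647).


B(c,a) = (a^c/c!) / Σ_{k=0}^{c} a^k/k!
a^4/4! = 2.045524
Σ terms (k=0..4): 1.00000 + 2.64700 + 3.50330 + 3.09108 + 2.04552 = 12.286911
B = 2.045524/12.286911 = 0.166480

Final: 0.166480


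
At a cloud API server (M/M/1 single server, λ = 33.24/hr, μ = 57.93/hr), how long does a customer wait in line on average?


ρ = 33.24/57.93 = 0.5738
Wq = ρ/(μ−λ) = 0.5738/(57.93 − 33.24) = 0.5738/24.69 = 0.02324 hr

Final: 0.02324 hr


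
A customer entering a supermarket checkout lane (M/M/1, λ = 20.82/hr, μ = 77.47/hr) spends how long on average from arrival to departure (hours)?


W = 1/(μ−λ) = 1/(77.47 − 20.82) = 1/56.65 = 0.01765 hr

Final: 0.01765 hr


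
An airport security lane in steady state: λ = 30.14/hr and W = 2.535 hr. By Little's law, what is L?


L = λW = 30.14·2.535 = 76.4049

Final: 76.4049


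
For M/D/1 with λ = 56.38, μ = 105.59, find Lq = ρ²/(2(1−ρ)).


ρ = 56.38/105.59 = 0.5340
M/D/1: Lq = ρ²/(2(1−ρ)) = 0.2851/(2·0.4660) = 0.30588

Final: 0.30588


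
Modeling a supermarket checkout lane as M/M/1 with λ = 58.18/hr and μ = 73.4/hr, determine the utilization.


ρ = λ/μ = 58.18/73.4 = 0.7926

Final: 0.7926


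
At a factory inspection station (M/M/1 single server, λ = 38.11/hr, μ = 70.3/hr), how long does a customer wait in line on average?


ρ = 38.11/70.3 = 0.5421
Wq = ρ/(μ−λ) = 0.5421/(70.3 − 38.11) = 0.5421/32.19 = 0.01684 hr

Final: 0.01684 hr


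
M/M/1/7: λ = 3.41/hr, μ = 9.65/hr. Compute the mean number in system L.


ρ = 3.41/9.65 = 0.3534
L = ρ[1 − (K+1)ρ^K + Kρ^(K+1)] / [(1−ρ)(1−ρ^(K+1))]
Numerator: 0.3534·(1 − 8·0.0006880 + 7·0.0002431) = 0.352024
Denominator: (0.6466)·(0.999757) = 0.646475
L = 0.352024/0.646475 = 0.5445

Final: 0.5445


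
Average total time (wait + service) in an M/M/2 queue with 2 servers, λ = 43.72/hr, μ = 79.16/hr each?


a = 0.5523; ρ = 0.2761; P₀ = 0.567214
Lq = P₀·a^c·ρ/(c!(1−ρ)²) = 0.04559
Wq = Lq/λ = 0.04559/43.72 = 0.001043 hr
W = Wq + 1/μ = 0.001043 + 0.01263 = 0.01368 hr

Final: 0.01368 hr


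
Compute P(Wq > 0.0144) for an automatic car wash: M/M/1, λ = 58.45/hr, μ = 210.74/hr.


ρ = 58.45/210.74 = 0.2774
P(Wq > t) = ρ·e^{−(μ−λ)t} = 0.2774·e^{−2.1930}
= 0.2774·0.111584 = 0.030949

Final: 0.030949


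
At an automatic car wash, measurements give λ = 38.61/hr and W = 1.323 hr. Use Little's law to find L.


L = λW = 38.61·1.323 = 51.0810

Final: 51.0810


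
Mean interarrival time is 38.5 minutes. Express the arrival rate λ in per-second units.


λ = 1/(interarrival time) in consistent units.
1 second = 0.0166667 min, so λ = 0.0166667/38.5 = 0.0004329 per second

Final: 0.0004329 /sec


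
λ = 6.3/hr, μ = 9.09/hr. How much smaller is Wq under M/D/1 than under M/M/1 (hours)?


ρ = 6.3/9.09 = 0.6931
Wq(M/M/1) = ρ/(μ−λ) = 0.6931/2.79 = 0.24841 hr
Wq(M/D/1) = ρ/(2(μ−λ)) = 0.12421 hr
Savings = 0.24841 − 0.12421 = 0.12421 hr

Final: 0.12421 hr


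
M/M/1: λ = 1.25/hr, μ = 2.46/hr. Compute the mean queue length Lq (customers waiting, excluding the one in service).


ρ = 1.25/2.46 = 0.5081
Lq = ρ²/(1−ρ) = 0.2582/0.4919 = 0.5249

Final: 0.5249


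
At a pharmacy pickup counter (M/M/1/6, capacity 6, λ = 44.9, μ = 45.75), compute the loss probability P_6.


ρ = λ/μ = 44.9/45.75 = 0.9814
P_K = (1−ρ)ρ^K/(1−ρ^(K+1)) = (0.01858·0.893576)/(1 − 0.876974)
= 0.016602/0.123026 = 0.134947

Final: 0.134947


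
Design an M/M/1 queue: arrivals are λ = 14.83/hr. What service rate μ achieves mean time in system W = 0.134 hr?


W = 1/(μ−λ) ⇒ μ − λ = 1/W = 1/0.134 = 7.4627
μ = λ + 1/W = 14.83 + 7.4627 = 22.2927 per hr

Final: 22.2927 /hr


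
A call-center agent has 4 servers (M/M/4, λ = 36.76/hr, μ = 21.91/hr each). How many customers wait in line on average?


a = λ/μ = 1.6778; ρ = a/4 = 0.4194
P₀ = 0.183788
Lq = P₀·a^c·ρ / (c!·(1−ρ)²) = 0.183788·7.92378·0.4194/(24·0.33705)
= 0.07551

Final: 0.07551


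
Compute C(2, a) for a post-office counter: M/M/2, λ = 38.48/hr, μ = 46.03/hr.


a = λ/μ = 0.8360; ρ = a/2 = 0.4180
P₀ = 0.410449 (from M/M/c formula)
C(c,a) = [a^c/(c!(1−ρ))]·P₀ = [0.69886/(2·0.5820)]·0.410449
= 0.60038·0.410449 = 0.246425

Final: 0.246425


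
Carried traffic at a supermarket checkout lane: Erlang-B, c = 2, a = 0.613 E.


B(2,0.613) = 0.104329 (Erlang-B)
Carried load = a(1 − B) = 0.613·(1 − 0.104329) = 0.613·0.895671 = 0.5490 E

Final: 0.5490 Erlangs


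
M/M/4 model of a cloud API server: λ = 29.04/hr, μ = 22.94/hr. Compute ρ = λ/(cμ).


ρ = λ/(cμ) = 29.04/(4·22.94) = 29.04/91.76 = 0.3165

Final: 0.3165


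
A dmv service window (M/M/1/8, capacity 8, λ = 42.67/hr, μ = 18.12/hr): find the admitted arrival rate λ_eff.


ρ = 2.3549; P_K = (1−ρ)ρ^8/(1−ρ^9) = 0.575604
λ_eff = λ(1 − P_K) = 42.67·(1 − 0.575604) = 42.67·0.424396 = 18.1090 /hr

Final: 18.1090 /hr


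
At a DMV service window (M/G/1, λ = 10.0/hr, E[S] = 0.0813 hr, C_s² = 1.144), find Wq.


ρ = λ·E[S] = 10.0·0.0813 = 0.8130
E[S²] = E[S]²(1+C_s²) = 0.0813²·(1+1.144) = 0.014171
Wq = λ·E[S²]/(2(1−ρ)) = 10.0·0.014171/(2·0.1870) = 0.37891 hr

Final: 0.37891 hr


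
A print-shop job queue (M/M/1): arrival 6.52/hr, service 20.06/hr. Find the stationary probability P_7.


ρ = 6.52/20.06 = 0.3250
P_n = (1−ρ)·ρ^n = (1 − 0.3250)·0.3250^7 = 0.6750·0.0003832 = 0.0002586

Final: 0.0002586


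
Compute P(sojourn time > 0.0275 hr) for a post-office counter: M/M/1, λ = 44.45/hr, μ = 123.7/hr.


W ~ Exponential(μ−λ) for M/M/1.
μ − λ = 123.7 − 44.45 = 79.2500
P(W > t) = e^{−(μ−λ)t} = e^{−2.1794} = 0.113112

Final: 0.113112


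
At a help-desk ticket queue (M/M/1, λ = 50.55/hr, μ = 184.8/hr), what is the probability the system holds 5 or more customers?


ρ = 50.55/184.8 = 0.2735
P(N ≥ n) = ρ^n = 0.2735^5 = 0.001531

Final: 0.001531


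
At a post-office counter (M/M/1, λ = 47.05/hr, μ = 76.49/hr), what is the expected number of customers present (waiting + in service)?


ρ = λ/μ = 47.05/76.49 = 0.6151
L = ρ/(1−ρ) = 0.6151/(1 − 0.6151) = 0.6151/0.3849 = 1.5982

Final: 1.5982


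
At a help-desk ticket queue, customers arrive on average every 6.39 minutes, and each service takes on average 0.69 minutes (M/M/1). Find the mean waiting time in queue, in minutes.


λ = 60/6.39 = 9.3897 /hr
μ = 60/0.69 = 86.9565 /hr
ρ = λ/μ = 9.3897/86.9565 = 0.1080
Wq = ρ/(μ−λ) = 0.1080/(86.9565−9.3897) = 0.001392 hr
In minutes: 0.001392·60 = 0.08353 min

Final: 0.08353 min


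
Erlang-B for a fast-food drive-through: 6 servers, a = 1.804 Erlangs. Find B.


B(c,a) = (a^c/c!) / Σ_{k=0}^{c} a^k/k!
a^6/6! = 0.047873
Σ terms (k=0..6): 1.00000 + 1.80400 + 1.62721 + 0.97849 + 0.44130 + 0.15922 + 0.04787 = 6.058097
B = 0.047873/6.058097 = 0.007902

Final: 0.007902


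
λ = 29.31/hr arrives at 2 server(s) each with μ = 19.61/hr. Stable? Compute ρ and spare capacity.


Total capacity cμ = 2·19.61 = 39.22/hr
ρ = λ/(cμ) = 29.31/39.22 = 0.7473
Stable ⇔ ρ < 1: YES
Spare capacity = cμ − λ = 39.22 − 29.31 = 9.91/hr

Final: ρ = 0.7473; stable; margin = 9.91/hr


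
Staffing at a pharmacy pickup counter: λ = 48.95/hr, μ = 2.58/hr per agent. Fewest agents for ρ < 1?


Stability requires cμ > λ ⇔ c > λ/μ.
λ/μ = 48.95/2.58 = 18.9729
Minimum integer c = ⌊18.9729⌋ + 1 = 19
Check: 19·2.58 = 49.02 > 48.95, while 18·2.58 = 46.44 ≤ 48.95

Final: 19 servers


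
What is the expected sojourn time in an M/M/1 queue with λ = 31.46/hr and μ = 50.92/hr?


W = 1/(μ−λ) = 1/(50.92 − 31.46) = 1/19.46 = 0.05139 hr

Final: 0.05139 hr


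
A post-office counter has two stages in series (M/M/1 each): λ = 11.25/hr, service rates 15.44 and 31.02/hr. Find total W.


Each node sees arrival rate λ = 11.25/hr (tandem ⇒ throughput preserved).
W₁ = 1/(μ₁−λ) = 1/(15.44−11.25) = 0.23866 hr
W₂ = 1/(μ₂−λ) = 1/(31.02−11.25) = 0.05058 hr
W_total = W₁ + W₂ = 0.23866 + 0.05058 = 0.28925 hr

Final: 0.28925 hr


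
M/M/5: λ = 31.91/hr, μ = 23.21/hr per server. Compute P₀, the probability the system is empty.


a = λ/μ = 31.91/23.21 = 1.3748; ρ = a/c = 0.2750
Σ_{k=0}^{4} a^k/k! (terms k=0..4) = 1.00000 + 1.37484 + 0.94509 + 0.43312 + 0.14887 = 3.90191
Tail: a^5/(5!(1−ρ)) = 4.91200/(120·0.7250) = 0.05646
P₀ = 1/(3.90191 + 0.05646) = 1/3.95837 = 0.252629

Final: 0.252629


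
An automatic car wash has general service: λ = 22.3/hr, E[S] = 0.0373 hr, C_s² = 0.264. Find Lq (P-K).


ρ = λ·E[S] = 22.3·0.0373 = 0.8318
Lq = ρ²(1+C_s²)/(2(1−ρ)) = 0.6919·(1+0.264)/(2·0.1682)
= 0.6919·1.2640/0.3364 = 2.59952

Final: 2.59952


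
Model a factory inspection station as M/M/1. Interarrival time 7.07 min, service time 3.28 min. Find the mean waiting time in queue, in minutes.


λ = 60/7.07 = 8.4866 /hr
μ = 60/3.28 = 18.2927 /hr
ρ = λ/μ = 8.4866/18.2927 = 0.4639
Wq = ρ/(μ−λ) = 0.4639/(18.2927−8.4866) = 0.04731 hr
In minutes: 0.04731·60 = 2.839 min

Final: 2.839 min


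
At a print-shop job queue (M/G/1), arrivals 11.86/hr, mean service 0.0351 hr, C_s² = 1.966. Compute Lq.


ρ = λ·E[S] = 11.86·0.0351 = 0.4163
Lq = ρ²(1+C_s²)/(2(1−ρ)) = 0.1733·(1+1.966)/(2·0.5837)
= 0.1733·2.9660/1.1674 = 0.44028

Final: 0.44028


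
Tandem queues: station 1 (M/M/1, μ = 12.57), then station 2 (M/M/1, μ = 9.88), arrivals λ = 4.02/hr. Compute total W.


Each node sees arrival rate λ = 4.02/hr (tandem ⇒ throughput preserved).
W₁ = 1/(μ₁−λ) = 1/(12.57−4.02) = 0.11696 hr
W₂ = 1/(μ₂−λ) = 1/(9.88−4.02) = 0.17065 hr
W_total = W₁ + W₂ = 0.11696 + 0.17065 = 0.28761 hr

Final: 0.28761 hr


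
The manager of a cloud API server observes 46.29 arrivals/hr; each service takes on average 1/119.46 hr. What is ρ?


ρ = λ/μ = 46.29/119.46 = 0.3875

Final: 0.3875


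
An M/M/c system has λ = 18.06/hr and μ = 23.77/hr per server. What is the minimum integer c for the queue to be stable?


Stability requires cμ > λ ⇔ c > λ/μ.
λ/μ = 18.06/23.77 = 0.7598
Minimum integer c = ⌊0.7598⌋ + 1 = 1
Check: 1·23.77 = 23.77 > 18.06, while 0·23.77 = 0.00 ≤ 18.06

Final: 1 servers


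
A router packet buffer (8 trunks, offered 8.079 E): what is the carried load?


B(8,8.079) = 0.239944 (Erlang-B)
Carried load = a(1 − B) = 8.079·(1 − 0.239944) = 8.079·0.760056 = 6.1405 E

Final: 6.1405 Erlangs


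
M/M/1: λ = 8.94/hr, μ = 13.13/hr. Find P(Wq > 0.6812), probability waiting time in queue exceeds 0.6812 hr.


ρ = 8.94/13.13 = 0.6809
P(Wq > t) = ρ·e^{−(μ−λ)t} = 0.6809·e^{−2.8542}
= 0.6809·0.057600 = 0.039219

Final: 0.039219


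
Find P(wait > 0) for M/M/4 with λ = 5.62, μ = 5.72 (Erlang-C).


a = λ/μ = 0.9825; ρ = a/4 = 0.2456
P₀ = 0.373869 (from M/M/c formula)
C(c,a) = [a^c/(c!(1−ρ))]·P₀ = [0.93188/(24·0.7544)]·0.373869
= 0.05147·0.373869 = 0.019244

Final: 0.019244


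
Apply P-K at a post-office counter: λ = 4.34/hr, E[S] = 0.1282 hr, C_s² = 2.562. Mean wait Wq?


ρ = λ·E[S] = 4.34·0.1282 = 0.5564
E[S²] = E[S]²(1+C_s²) = 0.1282²·(1+2.562) = 0.058542
Wq = λ·E[S²]/(2(1−ρ)) = 4.34·0.058542/(2·0.4436) = 0.28637 hr

Final: 0.28637 hr


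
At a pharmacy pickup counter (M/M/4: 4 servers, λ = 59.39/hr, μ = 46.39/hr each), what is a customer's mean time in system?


a = 1.2802; ρ = 0.3201; P₀ = 0.276697
Lq = P₀·a^c·ρ/(c!(1−ρ)²) = 0.02144
Wq = Lq/λ = 0.02144/59.39 = 0.0003610 hr
W = Wq + 1/μ = 0.0003610 + 0.02156 = 0.02192 hr

Final: 0.02192 hr


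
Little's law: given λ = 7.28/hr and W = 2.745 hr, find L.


L = λW = 7.28·2.745 = 19.9836

Final: 19.9836


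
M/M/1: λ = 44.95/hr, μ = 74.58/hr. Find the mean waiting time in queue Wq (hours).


ρ = 44.95/74.58 = 0.6027
Wq = ρ/(μ−λ) = 0.6027/(74.58 − 44.95) = 0.6027/29.63 = 0.02034 hr

Final: 0.02034 hr


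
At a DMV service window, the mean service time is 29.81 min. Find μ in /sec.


μ = 1/(service time) in consistent units.
1 second = 0.0166667 min, so μ = 0.0166667/29.81 = 0.0005591 per second

Final: 0.0005591 /sec


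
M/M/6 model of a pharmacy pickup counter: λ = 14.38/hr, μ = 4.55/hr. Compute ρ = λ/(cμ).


ρ = λ/(cμ) = 14.38/(6·4.55) = 14.38/27.30 = 0.5267

Final: 0.5267


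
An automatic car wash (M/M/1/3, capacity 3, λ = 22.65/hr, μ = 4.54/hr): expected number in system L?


ρ = 22.65/4.54 = 4.9890
L = ρ[1 − (K+1)ρ^K + Kρ^(K+1)] / [(1−ρ)(1−ρ^(K+1))]
Numerator: 4.9890·(1 − 4·124.175827 + 3·619.511559) = 6799.147692
Denominator: (-3.9890)·(-618.511559) = 2467.234435
L = 6799.147692/2467.234435 = 2.7558

Final: 2.7558


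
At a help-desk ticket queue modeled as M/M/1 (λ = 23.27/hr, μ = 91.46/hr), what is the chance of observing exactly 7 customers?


ρ = 23.27/91.46 = 0.2544
P_n = (1−ρ)·ρ^n = (1 − 0.2544)·0.2544^7 = 0.7456·0.00006902 = 0.00005146

Final: 0.00005146


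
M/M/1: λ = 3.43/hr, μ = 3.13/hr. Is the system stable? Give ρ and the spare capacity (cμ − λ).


Total capacity cμ = 1·3.13 = 3.13/hr
ρ = λ/(cμ) = 3.43/3.13 = 1.0958
Stable ⇔ ρ < 1: NO
Spare capacity = cμ − λ = 3.13 − 3.43 = -0.30/hr

Final: ρ = 1.0958; unstable; margin = -0.30/hr


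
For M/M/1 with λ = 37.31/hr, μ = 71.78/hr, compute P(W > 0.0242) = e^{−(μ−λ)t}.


W ~ Exponential(μ−λ) for M/M/1.
μ − λ = 71.78 − 37.31 = 34.4700
P(W > t) = e^{−(μ−λ)t} = e^{−0.8342} = 0.434233

Final: 0.434233


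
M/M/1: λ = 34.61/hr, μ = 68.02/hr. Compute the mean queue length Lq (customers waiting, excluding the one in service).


ρ = 34.61/68.02 = 0.5088
Lq = ρ²/(1−ρ) = 0.2589/0.4912 = 0.5271

Final: 0.5271


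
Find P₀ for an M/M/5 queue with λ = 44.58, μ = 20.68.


a = λ/μ = 44.58/20.68 = 2.1557; ρ = a/c = 0.4311
Σ_{k=0}^{4} a^k/k! (terms k=0..4) = 1.00000 + 2.15571 + 2.32353 + 1.66962 + 0.89980 = 8.04866
Tail: a^5/(5!(1−ρ)) = 46.55300/(120·0.5689) = 0.68196
P₀ = 1/(8.04866 + 0.68196) = 1/8.73063 = 0.114539

Final: 0.114539


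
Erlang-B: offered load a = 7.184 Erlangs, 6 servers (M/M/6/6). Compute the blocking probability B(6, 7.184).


B(c,a) = (a^c/c!) / Σ_{k=0}^{c} a^k/k!
a^6/6! = 190.926163
Σ terms (k=0..6): 1.00000 + 7.18400 + 25.80493 + 61.79420 + 110.98238 + 159.45949 + 190.92616 = 557.151168
B = 190.926163/557.151168 = 0.342683

Final: 0.342683


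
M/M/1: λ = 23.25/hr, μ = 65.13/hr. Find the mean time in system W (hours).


W = 1/(μ−λ) = 1/(65.13 − 23.25) = 1/41.88 = 0.02388 hr

Final: 0.02388 hr


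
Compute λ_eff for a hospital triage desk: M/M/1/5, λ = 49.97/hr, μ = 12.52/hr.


ρ = 3.9912; P_K = (1−ρ)ρ^5/(1−ρ^6) = 0.749635
λ_eff = λ(1 − P_K) = 49.97·(1 − 0.749635) = 49.97·0.250365 = 12.5107 /hr

Final: 12.5107 /hr


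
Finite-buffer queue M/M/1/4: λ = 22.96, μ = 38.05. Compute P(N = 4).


ρ = λ/μ = 22.96/38.05 = 0.6034
P_K = (1−ρ)ρ^K/(1−ρ^(K+1)) = (0.3966·0.132577)/(1 − 0.079999)
= 0.052578/0.920001 = 0.057150

Final: 0.057150


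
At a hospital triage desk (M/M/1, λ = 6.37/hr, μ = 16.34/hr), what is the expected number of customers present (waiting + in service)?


ρ = λ/μ = 6.37/16.34 = 0.3898
L = ρ/(1−ρ) = 0.3898/(1 − 0.3898) = 0.3898/0.6102 = 0.6389

Final: 0.6389


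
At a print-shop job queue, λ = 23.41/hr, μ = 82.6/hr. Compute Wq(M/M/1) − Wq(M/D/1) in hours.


ρ = 23.41/82.6 = 0.2834
Wq(M/M/1) = ρ/(μ−λ) = 0.2834/59.19 = 0.004788 hr
Wq(M/D/1) = ρ/(2(μ−λ)) = 0.002394 hr
Savings = 0.004788 − 0.002394 = 0.002394 hr

Final: 0.002394 hr


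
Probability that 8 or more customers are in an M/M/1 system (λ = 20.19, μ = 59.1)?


ρ = 20.19/59.1 = 0.3416
P(N ≥ n) = ρ^n = 0.3416^8 = 0.0001855

Final: 0.0001855


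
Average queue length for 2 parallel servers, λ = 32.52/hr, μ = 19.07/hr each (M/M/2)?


a = λ/μ = 1.7053; ρ = a/2 = 0.8526
P₀ = 0.079536
Lq = P₀·a^c·ρ / (c!·(1−ρ)²) = 0.079536·2.90804·0.8526/(2·0.02171)
= 4.54141

Final: 4.54141


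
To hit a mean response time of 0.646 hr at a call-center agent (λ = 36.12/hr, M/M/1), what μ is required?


W = 1/(μ−λ) ⇒ μ − λ = 1/W = 1/0.646 = 1.5480
μ = λ + 1/W = 36.12 + 1.5480 = 37.6680 per hr

Final: 37.6680 /hr


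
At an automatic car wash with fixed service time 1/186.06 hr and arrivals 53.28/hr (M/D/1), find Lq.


ρ = 53.28/186.06 = 0.2864
M/D/1: Lq = ρ²/(2(1−ρ)) = 0.08200/(2·0.7136) = 0.05745

Final: 0.05745


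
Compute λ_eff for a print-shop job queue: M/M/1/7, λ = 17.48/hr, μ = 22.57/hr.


ρ = 0.7745; P_K = (1−ρ)ρ^7/(1−ρ^8) = 0.043297
λ_eff = λ(1 − P_K) = 17.48·(1 − 0.043297) = 17.48·0.956703 = 16.7232 /hr

Final: 16.7232 /hr


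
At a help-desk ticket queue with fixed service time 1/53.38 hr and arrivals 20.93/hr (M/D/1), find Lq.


ρ = 20.93/53.38 = 0.3921
M/D/1: Lq = ρ²/(2(1−ρ)) = 0.1537/(2·0.6079) = 0.12645

Final: 0.12645


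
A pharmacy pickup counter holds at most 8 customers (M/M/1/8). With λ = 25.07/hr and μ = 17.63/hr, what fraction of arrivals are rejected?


ρ = λ/μ = 25.07/17.63 = 1.4220
P_K = (1−ρ)ρ^K/(1−ρ^(K+1)) = (-0.4220·16.719226)/(1 − 23.774872)
= -7.055646/-22.774872 = 0.309800

Final: 0.309800


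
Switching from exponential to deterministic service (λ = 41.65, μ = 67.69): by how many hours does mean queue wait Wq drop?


ρ = 41.65/67.69 = 0.6153
Wq(M/M/1) = ρ/(μ−λ) = 0.6153/26.04 = 0.02363 hr
Wq(M/D/1) = ρ/(2(μ−λ)) = 0.01181 hr
Savings = 0.02363 − 0.01181 = 0.01181 hr

Final: 0.01181 hr


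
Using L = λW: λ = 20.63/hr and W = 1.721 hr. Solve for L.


L = λW = 20.63·1.721 = 35.5042

Final: 35.5042


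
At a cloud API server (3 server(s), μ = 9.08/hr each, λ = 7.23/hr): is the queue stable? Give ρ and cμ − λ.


Total capacity cμ = 3·9.08 = 27.24/hr
ρ = λ/(cμ) = 7.23/27.24 = 0.2654
Stable ⇔ ρ < 1: YES
Spare capacity = cμ − λ = 27.24 − 7.23 = 20.01/hr

Final: ρ = 0.2654; stable; margin = 20.01/hr


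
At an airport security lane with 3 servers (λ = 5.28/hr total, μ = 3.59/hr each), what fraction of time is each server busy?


ρ = λ/(cμ) = 5.28/(3·3.59) = 5.28/10.77 = 0.4903

Final: 0.4903


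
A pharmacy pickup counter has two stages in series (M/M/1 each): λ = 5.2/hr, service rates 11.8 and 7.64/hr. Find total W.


Each node sees arrival rate λ = 5.2/hr (tandem ⇒ throughput preserved).
W₁ = 1/(μ₁−λ) = 1/(11.8−5.2) = 0.15152 hr
W₂ = 1/(μ₂−λ) = 1/(7.64−5.2) = 0.40984 hr
W_total = W₁ + W₂ = 0.15152 + 0.40984 = 0.56135 hr

Final: 0.56135 hr


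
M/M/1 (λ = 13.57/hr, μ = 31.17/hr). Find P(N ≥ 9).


ρ = 13.57/31.17 = 0.4354
P(N ≥ n) = ρ^n = 0.4354^9 = 0.0005618

Final: 0.0005618


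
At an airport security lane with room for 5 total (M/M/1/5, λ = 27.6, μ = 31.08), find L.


ρ = 27.6/31.08 = 0.8880
L = ρ[1 − (K+1)ρ^K + Kρ^(K+1)] / [(1−ρ)(1−ρ^(K+1))]
Numerator: 0.8880·(1 − 6·0.552256 + 5·0.490420) = 0.123051
Denominator: (0.1120)·(0.509580) = 0.057057
L = 0.123051/0.057057 = 2.1566

Final: 2.1566


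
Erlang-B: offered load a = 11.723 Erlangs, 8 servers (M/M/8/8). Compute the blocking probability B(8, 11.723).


B(c,a) = (a^c/c!) / Σ_{k=0}^{c} a^k/k!
a^8/8! = 8846.868999
Σ terms (k=0..8): 1.00000 + 11.72300 + 68.71436 + 268.51283 + 786.94398 + 1845.06886 + 3604.95704 + 6037.27305 + 8846.86900 = 21471.062126
B = 8846.868999/21471.062126 = 0.412037

Final: 0.412037


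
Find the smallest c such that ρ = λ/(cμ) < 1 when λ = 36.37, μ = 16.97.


Stability requires cμ > λ ⇔ c > λ/μ.
λ/μ = 36.37/16.97 = 2.1432
Minimum integer c = ⌊2.1432⌋ + 1 = 3
Check: 3·16.97 = 50.91 > 36.37, while 2·16.97 = 33.94 ≤ 36.37

Final: 3 servers


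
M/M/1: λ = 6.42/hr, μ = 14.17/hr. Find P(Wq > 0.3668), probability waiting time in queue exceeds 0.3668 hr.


ρ = 6.42/14.17 = 0.4531
P(Wq > t) = ρ·e^{−(μ−λ)t} = 0.4531·e^{−2.8427}
= 0.4531·0.058268 = 0.026400

Final: 0.026400


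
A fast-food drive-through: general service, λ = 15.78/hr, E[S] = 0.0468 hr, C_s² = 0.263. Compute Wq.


ρ = λ·E[S] = 15.78·0.0468 = 0.7385
E[S²] = E[S]²(1+C_s²) = 0.0468²·(1+0.263) = 0.002766
Wq = λ·E[S²]/(2(1−ρ)) = 15.78·0.002766/(2·0.2615) = 0.08347 hr

Final: 0.08347 hr


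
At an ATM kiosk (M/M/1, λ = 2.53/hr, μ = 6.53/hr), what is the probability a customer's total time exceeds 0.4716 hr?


W ~ Exponential(μ−λ) for M/M/1.
μ − λ = 6.53 − 2.53 = 4.0000
P(W > t) = e^{−(μ−λ)t} = e^{−1.8864} = 0.151617

Final: 0.151617


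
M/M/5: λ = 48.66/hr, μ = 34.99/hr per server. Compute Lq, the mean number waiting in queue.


a = λ/μ = 1.3907; ρ = a/5 = 0.2781
P₀ = 0.248642
Lq = P₀·a^c·ρ / (c!·(1−ρ)²) = 0.248642·5.20165·0.2781/(120·0.52109)
= 0.005753

Final: 0.005753


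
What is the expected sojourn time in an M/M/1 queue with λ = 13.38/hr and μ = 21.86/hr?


W = 1/(μ−λ) = 1/(21.86 − 13.38) = 1/8.48 = 0.1179 hr

Final: 0.1179 hr


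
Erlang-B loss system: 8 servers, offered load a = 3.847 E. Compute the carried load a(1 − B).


B(8,3.847) = 0.025837 (Erlang-B)
Carried load = a(1 − B) = 3.847·(1 − 0.025837) = 3.847·0.974163 = 3.7476 E

Final: 3.7476 Erlangs


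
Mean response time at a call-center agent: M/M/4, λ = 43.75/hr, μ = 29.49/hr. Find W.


a = 1.4836; ρ = 0.3709; P₀ = 0.224767
Lq = P₀·a^c·ρ/(c!(1−ρ)²) = 0.04251
Wq = Lq/λ = 0.04251/43.75 = 0.0009717 hr
W = Wq + 1/μ = 0.0009717 + 0.03391 = 0.03488 hr

Final: 0.03488 hr


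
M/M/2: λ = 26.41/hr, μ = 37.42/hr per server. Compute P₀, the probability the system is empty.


a = λ/μ = 26.41/37.42 = 0.7058; ρ = a/c = 0.3529
Σ_{k=0}^{1} a^k/k! (terms k=0..1) = 1.00000 + 0.70577 = 1.70577
Tail: a^2/(2!(1−ρ)) = 0.49811/(2·0.6471) = 0.38487
P₀ = 1/(1.70577 + 0.38487) = 1/2.09065 = 0.478321

Final: 0.478321


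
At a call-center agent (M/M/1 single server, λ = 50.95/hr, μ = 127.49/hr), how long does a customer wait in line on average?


ρ = 50.95/127.49 = 0.3996
Wq = ρ/(μ−λ) = 0.3996/(127.49 − 50.95) = 0.3996/76.54 = 0.005221 hr

Final: 0.005221 hr


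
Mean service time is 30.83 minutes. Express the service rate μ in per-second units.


μ = 1/(service time) in consistent units.
1 second = 0.0166667 min, so μ = 0.0166667/30.83 = 0.0005406 per second

Final: 0.0005406 /sec


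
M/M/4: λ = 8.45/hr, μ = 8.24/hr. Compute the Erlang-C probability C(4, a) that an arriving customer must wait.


a = λ/μ = 1.0255; ρ = a/4 = 0.2564
P₀ = 0.358038 (from M/M/c formula)
C(c,a) = [a^c/(c!(1−ρ))]·P₀ = [1.10591/(24·0.7436)]·0.358038
= 0.06197·0.358038 = 0.022186

Final: 0.022186


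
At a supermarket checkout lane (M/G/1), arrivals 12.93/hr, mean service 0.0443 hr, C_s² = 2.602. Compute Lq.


ρ = λ·E[S] = 12.93·0.0443 = 0.5728
Lq = ρ²(1+C_s²)/(2(1−ρ)) = 0.3281·(1+2.602)/(2·0.4272)
= 0.3281·3.6020/0.8544 = 1.38320

Final: 1.38320


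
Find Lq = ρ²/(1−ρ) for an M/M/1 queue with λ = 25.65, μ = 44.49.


ρ = 25.65/44.49 = 0.5765
Lq = ρ²/(1−ρ) = 0.3324/0.4235 = 0.7849

Final: 0.7849


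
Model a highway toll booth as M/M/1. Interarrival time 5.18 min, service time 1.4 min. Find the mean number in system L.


λ = 60/5.18 = 11.5830 /hr
μ = 60/1.4 = 42.8571 /hr
ρ = λ/μ = 11.5830/42.8571 = 0.2703
L = ρ/(1−ρ) = 0.2703/0.7297 = 0.3704

Final: 0.3704


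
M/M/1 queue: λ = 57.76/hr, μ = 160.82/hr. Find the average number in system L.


ρ = λ/μ = 57.76/160.82 = 0.3592
L = ρ/(1−ρ) = 0.3592/(1 − 0.3592) = 0.3592/0.6408 = 0.5605

Final: 0.5605


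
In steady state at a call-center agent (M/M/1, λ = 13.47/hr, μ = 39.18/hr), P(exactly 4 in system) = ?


ρ = 13.47/39.18 = 0.3438
P_n = (1−ρ)·ρ^n = (1 − 0.3438)·0.3438^4 = 0.6562·0.013971 = 0.009167

Final: 0.009167


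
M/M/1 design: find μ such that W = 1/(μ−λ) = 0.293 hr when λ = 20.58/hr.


W = 1/(μ−λ) ⇒ μ − λ = 1/W = 1/0.293 = 3.4130
μ = λ + 1/W = 20.58 + 3.4130 = 23.9930 per hr

Final: 23.9930 /hr


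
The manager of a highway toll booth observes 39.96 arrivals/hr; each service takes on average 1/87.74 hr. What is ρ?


ρ = λ/μ = 39.96/87.74 = 0.4554

Final: 0.4554


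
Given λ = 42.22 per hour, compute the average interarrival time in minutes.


Mean interarrival time = 1/λ = 1/42.22 hour = 0.02369 hour
In minutes: 0.02369 × 60 = 1.4211 min

Final: 1.4211 min


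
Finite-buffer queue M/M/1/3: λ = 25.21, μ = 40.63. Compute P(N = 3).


ρ = λ/μ = 25.21/40.63 = 0.6205
P_K = (1−ρ)ρ^K/(1−ρ^(K+1)) = (0.3795·0.238879)/(1 − 0.148219)
= 0.090660/0.851781 = 0.106436

Final: 0.106436


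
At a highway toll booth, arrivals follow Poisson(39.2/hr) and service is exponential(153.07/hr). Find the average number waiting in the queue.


ρ = 39.2/153.07 = 0.2561
Lq = ρ²/(1−ρ) = 0.06558/0.7439 = 0.08816

Final: 0.08816


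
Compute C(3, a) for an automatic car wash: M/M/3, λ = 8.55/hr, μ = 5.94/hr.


a = λ/μ = 1.4394; ρ = a/3 = 0.4798
P₀ = 0.225693 (from M/M/c formula)
C(c,a) = [a^c/(c!(1−ρ))]·P₀ = [2.98222/(6·0.5202)]·0.225693
= 0.95547·0.225693 = 0.215643

Final: 0.215643


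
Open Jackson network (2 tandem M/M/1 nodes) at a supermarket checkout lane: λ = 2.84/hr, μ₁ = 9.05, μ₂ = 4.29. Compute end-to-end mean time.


Each node sees arrival rate λ = 2.84/hr (tandem ⇒ throughput preserved).
W₁ = 1/(μ₁−λ) = 1/(9.05−2.84) = 0.16103 hr
W₂ = 1/(μ₂−λ) = 1/(4.29−2.84) = 0.68966 hr
W_total = W₁ + W₂ = 0.16103 + 0.68966 = 0.85069 hr

Final: 0.85069 hr


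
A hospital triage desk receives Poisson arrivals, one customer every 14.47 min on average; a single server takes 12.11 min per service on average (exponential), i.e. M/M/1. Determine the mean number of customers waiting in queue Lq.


λ = 60/14.47 = 4.1465 /hr
μ = 60/12.11 = 4.9546 /hr
ρ = λ/μ = 4.1465/4.9546 = 0.8369
Lq = ρ²/(1−ρ) = 0.7004/0.1631 = 4.2945

Final: 4.2945


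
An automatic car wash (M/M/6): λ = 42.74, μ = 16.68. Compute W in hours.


a = 2.5624; ρ = 0.4271; P₀ = 0.076618
Lq = P₀·a^c·ρ/(c!(1−ρ)²) = 0.03918
Wq = Lq/λ = 0.03918/42.74 = 0.0009168 hr
W = Wq + 1/μ = 0.0009168 + 0.05995 = 0.06087 hr

Final: 0.06087 hr


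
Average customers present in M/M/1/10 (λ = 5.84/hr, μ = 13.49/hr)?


ρ = 5.84/13.49 = 0.4329
L = ρ[1 − (K+1)ρ^K + Kρ^(K+1)] / [(1−ρ)(1−ρ^(K+1))]
Numerator: 0.4329·(1 − 11·0.0002312 + 10·0.0001001) = 0.432246
Denominator: (0.5671)·(0.999900) = 0.567030
L = 0.432246/0.567030 = 0.7623

Final: 0.7623


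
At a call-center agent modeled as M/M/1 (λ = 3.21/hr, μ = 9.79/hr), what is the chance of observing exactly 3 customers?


ρ = 3.21/9.79 = 0.3279
P_n = (1−ρ)·ρ^n = (1 − 0.3279)·0.3279^3 = 0.6721·0.035251 = 0.023692

Final: 0.023692


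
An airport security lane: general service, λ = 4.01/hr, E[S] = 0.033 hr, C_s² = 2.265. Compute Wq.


ρ = λ·E[S] = 4.01·0.033 = 0.1323
E[S²] = E[S]²(1+C_s²) = 0.033²·(1+2.265) = 0.003556
Wq = λ·E[S²]/(2(1−ρ)) = 4.01·0.003556/(2·0.8677) = 0.008216 hr

Final: 0.008216 hr


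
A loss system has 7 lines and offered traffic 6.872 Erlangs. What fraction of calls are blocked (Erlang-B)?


B(c,a) = (a^c/c!) / Σ_{k=0}^{c} a^k/k!
a^7/7! = 143.599034
Σ terms (k=0..7): 1.00000 + 6.87200 + 23.61219 + 54.08766 + 92.92260 + 127.71282 + 146.27375 + 143.59903 = 596.080068
B = 143.599034/596.080068 = 0.240906

Final: 0.240906


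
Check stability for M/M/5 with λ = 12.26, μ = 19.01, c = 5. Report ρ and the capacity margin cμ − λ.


Total capacity cμ = 5·19.01 = 95.05/hr
ρ = λ/(cμ) = 12.26/95.05 = 0.1290
Stable ⇔ ρ < 1: YES
Spare capacity = cμ − λ = 95.05 − 12.26 = 82.79/hr

Final: ρ = 0.1290; stable; margin = 82.79/hr


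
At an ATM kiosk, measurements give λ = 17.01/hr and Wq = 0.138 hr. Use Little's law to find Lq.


Lq = λWq = 17.01·0.138 = 2.3474

Final: 2.3474


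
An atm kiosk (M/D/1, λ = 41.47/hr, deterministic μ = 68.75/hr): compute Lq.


ρ = 41.47/68.75 = 0.6032
M/D/1: Lq = ρ²/(2(1−ρ)) = 0.3639/(2·0.3968) = 0.45848

Final: 0.45848


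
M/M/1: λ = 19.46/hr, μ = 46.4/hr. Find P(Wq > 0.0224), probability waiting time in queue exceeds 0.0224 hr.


ρ = 19.46/46.4 = 0.4194
P(Wq > t) = ρ·e^{−(μ−λ)t} = 0.4194·e^{−0.6035}
= 0.4194·0.546918 = 0.229376

Final: 0.229376


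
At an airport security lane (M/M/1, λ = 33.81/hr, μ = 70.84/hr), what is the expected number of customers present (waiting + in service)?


ρ = λ/μ = 33.81/70.84 = 0.4773
L = ρ/(1−ρ) = 0.4773/(1 − 0.4773) = 0.4773/0.5227 = 0.9130

Final: 0.9130


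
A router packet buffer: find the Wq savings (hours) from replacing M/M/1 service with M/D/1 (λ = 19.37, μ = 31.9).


ρ = 19.37/31.9 = 0.6072
Wq(M/M/1) = ρ/(μ−λ) = 0.6072/12.53 = 0.04846 hr
Wq(M/D/1) = ρ/(2(μ−λ)) = 0.02423 hr
Savings = 0.04846 − 0.02423 = 0.02423 hr

Final: 0.02423 hr


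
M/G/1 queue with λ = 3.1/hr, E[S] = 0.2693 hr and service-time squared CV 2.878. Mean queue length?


ρ = λ·E[S] = 3.1·0.2693 = 0.8348
Lq = ρ²(1+C_s²)/(2(1−ρ)) = 0.6969·(1+2.878)/(2·0.1652)
= 0.6969·3.8780/0.3303 = 8.18168

Final: 8.18168


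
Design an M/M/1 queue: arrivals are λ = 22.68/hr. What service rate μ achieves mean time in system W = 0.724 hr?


W = 1/(μ−λ) ⇒ μ − λ = 1/W = 1/0.724 = 1.3812
μ = λ + 1/W = 22.68 + 1.3812 = 24.0612 per hr

Final: 24.0612 /hr


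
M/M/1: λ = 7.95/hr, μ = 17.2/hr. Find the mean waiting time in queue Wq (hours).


ρ = 7.95/17.2 = 0.4622
Wq = ρ/(μ−λ) = 0.4622/(17.2 − 7.95) = 0.4622/9.25 = 0.04997 hr

Final: 0.04997 hr


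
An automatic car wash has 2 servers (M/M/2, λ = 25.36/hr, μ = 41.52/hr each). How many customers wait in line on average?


a = λ/μ = 0.6108; ρ = a/2 = 0.3054
P₀ = 0.532103
Lq = P₀·a^c·ρ / (c!·(1−ρ)²) = 0.532103·0.37306·0.3054/(2·0.48248)
= 0.06283

Final: 0.06283


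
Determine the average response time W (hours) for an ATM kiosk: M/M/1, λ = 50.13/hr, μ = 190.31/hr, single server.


W = 1/(μ−λ) = 1/(190.31 − 50.13) = 1/140.18 = 0.007134 hr

Final: 0.007134 hr


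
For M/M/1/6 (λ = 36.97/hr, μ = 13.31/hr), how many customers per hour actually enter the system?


ρ = 2.7776; P_K = (1−ρ)ρ^6/(1−ρ^7) = 0.640480
λ_eff = λ(1 − P_K) = 36.97·(1 − 0.640480) = 36.97·0.359520 = 13.2914 /hr

Final: 13.2914 /hr


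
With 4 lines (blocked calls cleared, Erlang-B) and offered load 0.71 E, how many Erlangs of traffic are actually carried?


B(4,0.71) = 0.005210 (Erlang-B)
Carried load = a(1 − B) = 0.71·(1 − 0.005210) = 0.71·0.994790 = 0.7063 E

Final: 0.7063 Erlangs


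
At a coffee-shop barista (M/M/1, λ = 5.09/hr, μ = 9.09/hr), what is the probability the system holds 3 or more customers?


ρ = 5.09/9.09 = 0.5600
P(N ≥ n) = ρ^n = 0.5600^3 = 0.175575

Final: 0.175575


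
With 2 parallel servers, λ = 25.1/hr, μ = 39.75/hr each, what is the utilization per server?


ρ = λ/(cμ) = 25.1/(2·39.75) = 25.1/79.50 = 0.3157

Final: 0.3157


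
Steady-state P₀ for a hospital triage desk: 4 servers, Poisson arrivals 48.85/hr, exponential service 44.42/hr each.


a = λ/μ = 48.85/44.42 = 1.0997; ρ = a/c = 0.2749
Σ_{k=0}^{3} a^k/k! (terms k=0..3) = 1.00000 + 1.09973 + 0.60470 + 0.22167 = 2.92610
Tail: a^4/(4!(1−ρ)) = 1.46266/(24·0.7251) = 0.08405
P₀ = 1/(2.92610 + 0.08405) = 1/3.01016 = 0.332209

Final: 0.332209


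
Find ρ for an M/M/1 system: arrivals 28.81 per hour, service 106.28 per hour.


ρ = λ/μ = 28.81/106.28 = 0.2711

Final: 0.2711


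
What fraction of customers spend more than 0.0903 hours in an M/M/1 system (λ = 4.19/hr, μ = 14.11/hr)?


W ~ Exponential(μ−λ) for M/M/1.
μ − λ = 14.11 − 4.19 = 9.9200
P(W > t) = e^{−(μ−λ)t} = e^{−0.8958} = 0.408291

Final: 0.408291


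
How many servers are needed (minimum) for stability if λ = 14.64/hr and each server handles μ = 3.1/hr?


Stability requires cμ > λ ⇔ c > λ/μ.
λ/μ = 14.64/3.1 = 4.7226
Minimum integer c = ⌊4.7226⌋ + 1 = 5
Check: 5·3.1 = 15.50 > 14.64, while 4·3.1 = 12.40 ≤ 14.64

Final: 5 servers


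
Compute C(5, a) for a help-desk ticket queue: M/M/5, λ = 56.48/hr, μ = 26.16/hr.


a = λ/μ = 2.1590; ρ = a/5 = 0.4318
P₀ = 0.114150 (from M/M/c formula)
C(c,a) = [a^c/(c!(1−ρ))]·P₀ = [46.91209/(120·0.5682)]·0.114150
= 0.68803·0.114150 = 0.078538

Final: 0.078538


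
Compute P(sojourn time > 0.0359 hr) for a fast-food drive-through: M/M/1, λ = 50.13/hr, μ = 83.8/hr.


W ~ Exponential(μ−λ) for M/M/1.
μ − λ = 83.8 − 50.13 = 33.6700
P(W > t) = e^{−(μ−λ)t} = e^{−1.2088} = 0.298569

Final: 0.298569


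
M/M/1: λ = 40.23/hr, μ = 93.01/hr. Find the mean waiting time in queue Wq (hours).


ρ = 40.23/93.01 = 0.4325
Wq = ρ/(μ−λ) = 0.4325/(93.01 − 40.23) = 0.4325/52.78 = 0.008195 hr

Final: 0.008195 hr


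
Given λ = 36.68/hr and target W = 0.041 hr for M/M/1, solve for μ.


W = 1/(μ−λ) ⇒ μ − λ = 1/W = 1/0.041 = 24.3902
μ = λ + 1/W = 36.68 + 24.3902 = 61.0702 per hr

Final: 61.0702 /hr


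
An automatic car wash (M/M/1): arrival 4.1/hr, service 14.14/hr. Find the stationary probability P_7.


ρ = 4.1/14.14 = 0.2900
P_n = (1−ρ)·ρ^n = (1 − 0.2900)·0.2900^7 = 0.7100·0.0001723 = 0.0001224

Final: 0.0001224


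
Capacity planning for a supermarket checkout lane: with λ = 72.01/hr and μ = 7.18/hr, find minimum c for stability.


Stability requires cμ > λ ⇔ c > λ/μ.
λ/μ = 72.01/7.18 = 10.0292
Minimum integer c = ⌊10.0292⌋ + 1 = 11
Check: 11·7.18 = 78.98 > 72.01, while 10·7.18 = 71.80 ≤ 72.01

Final: 11 servers
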